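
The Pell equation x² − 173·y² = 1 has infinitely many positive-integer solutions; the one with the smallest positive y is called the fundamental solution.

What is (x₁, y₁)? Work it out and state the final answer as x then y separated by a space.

2499849 190060

√173 → a₀=13, period (6,1,1,6,26); ℓ=5 odd so k=9
a_0=13:  p_0=13·1+0=13,  q_0=13·0+1=1
…
a_3=1:  p_3=1·92+79=171,  q_3=1·7+6=13
a_4=6:  p_4=6·171+92=1118,  q_4=6·13+7=85
…
a_8=1:  p_8=1·205791+176552=382343,  q_8=1·15646+13423=29069
a_9=6:  p_9=6·382343+205791=2499849,  q_9=6·29069+15646=190060
(x₁, y₁) = (2499849, 190060);  2499849² − 173·190060² = 1 ✓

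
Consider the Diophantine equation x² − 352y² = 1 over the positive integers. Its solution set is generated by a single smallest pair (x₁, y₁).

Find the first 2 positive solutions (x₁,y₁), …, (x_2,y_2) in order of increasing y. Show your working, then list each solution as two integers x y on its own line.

[18; 1,3,5,9,5,3,1,36] for √352; ℓ=8 ⇒ convergent index 7
a_0=18:  p_0=18·1+0=18,  q_0=18·0+1=1
…
a_2=3:  p_2=3·19+18=75,  q_2=3·1+1=4
…
a_4=9:  p_4=9·394+75=3621,  q_4=9·21+4=193
…
a_6=3:  p_6=3·18499+3621=59118,  q_6=3·986+193=3151
a_7=1:  p_7=1·59118+18499=77617,  q_7=1·3151+986=4137
→ (77617, 4137).  Check: 77617²=6024398689, 352·4137²=6024398688, difference 1.
n=2: (77617,4137)∘(77617,4137) = (77617·77617+352·4137·4137, 77617·4137+4137·77617) = (12048797377,642203058)

77617 4137
12048797377 642203058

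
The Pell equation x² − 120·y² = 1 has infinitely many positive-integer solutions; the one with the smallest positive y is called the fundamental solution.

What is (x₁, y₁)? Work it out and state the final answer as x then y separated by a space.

√120 = [10; 1,20, …], period ℓ=2 (even) → k=1
i=0: a=10 ⇒ p=10, q=1
i=1: a=1 ⇒ p=11, q=1
→ (11, 1).  Check: 11²=121, 120·1²=120, difference 1.

11 1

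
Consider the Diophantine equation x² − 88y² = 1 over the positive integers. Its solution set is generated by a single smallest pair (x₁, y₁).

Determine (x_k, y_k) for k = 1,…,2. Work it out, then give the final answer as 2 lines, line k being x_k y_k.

[9; 2,1,1,1,2,18] for √88; ℓ=6 ⇒ convergent index 5
step 0: (9, 1)  from 9·(1,0) + (0,1)
…
step 2: (28, 3)  from 1·(19,2) + (9,1)
…
step 4: (75, 8)  from 1·(47,5) + (28,3)
step 5: (197, 21)  from 2·(75,8) + (47,5)
(x₁, y₁) = (197, 21);  197² − 88·21² = 1 ✓
(197+21√88)^2 = 77617 + 8274√88

197 21
77617 8274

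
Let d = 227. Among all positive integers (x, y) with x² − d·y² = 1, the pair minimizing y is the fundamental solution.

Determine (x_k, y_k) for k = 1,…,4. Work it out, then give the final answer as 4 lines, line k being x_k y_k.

√227 → a₀=15, period (15,30); ℓ=2 even so k=1
step 0: (15, 1)  from 15·(1,0) + (0,1)
step 1: (226, 15)  from 15·(15,1) + (1,0)
fundamental: x₁=226, y₁=15  (since 51076 − 227·225 = 1)
n=2: (226,15)∘(226,15) = (226·226+227·15·15, 226·15+15·226) = (102151,6780)
n=3: (102151,6780)∘(226,15) = (226·102151+227·15·6780, 226·6780+15·102151) = (46172026,3064545)
n=4: (46172026,3064545)∘(226,15) = (226·46172026+227·15·3064545, 226·3064545+15·46172026) = (20869653601,1385167560)

226 15
102151 6780
46172026 3064545
20869653601 1385167560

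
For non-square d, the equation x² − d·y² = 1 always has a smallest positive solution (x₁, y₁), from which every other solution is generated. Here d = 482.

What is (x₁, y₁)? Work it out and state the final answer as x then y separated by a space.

483 22

[21; 1,20,1,42] for √482; ℓ=4 ⇒ convergent index 3
k=0  a_k=21  p_k/q_k = 21/1
k=1  a_k=1  p_k/q_k = 22/1
k=2  a_k=20  p_k/q_k = 461/21
k=3  a_k=1  p_k/q_k = 483/22
fundamental: x₁=483, y₁=22  (since 233289 − 482·484 = 1)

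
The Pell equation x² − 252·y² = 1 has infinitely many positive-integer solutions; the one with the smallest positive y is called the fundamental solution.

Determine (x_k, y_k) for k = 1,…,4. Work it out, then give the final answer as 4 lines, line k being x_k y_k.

d=252: √d = [15; 1,6,1,30] (ℓ=4, even), read p_3/q_3
k=0  a_k=15  p_k/q_k = 15/1
k=1  a_k=1  p_k/q_k = 16/1
k=2  a_k=6  p_k/q_k = 111/7
k=3  a_k=1  p_k/q_k = 127/8
fundamental: x₁=127, y₁=8  (since 16129 − 252·64 = 1)
(x_2, y_2) = (127·127 + 252·8·8, 127·8 + 8·127) = (32257, 2032)
(x_3, y_3) = (127·32257 + 252·8·2032, 127·2032 + 8·32257) = (8193151, 516120)
(x_4, y_4) = (127·8193151 + 252·8·516120, 127·516120 + 8·8193151) = (2081028097, 131092448)

127 8
32257 2032
8193151 516120
2081028097 131092448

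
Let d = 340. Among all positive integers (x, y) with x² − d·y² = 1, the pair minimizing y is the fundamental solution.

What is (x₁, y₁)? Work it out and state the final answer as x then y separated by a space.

d=340: √d = [18; 2,3,1,1,1,…,3,2,36] (ℓ=14, even), read p_13/q_13
a_0=18:  p_0=18·1+0=18,  q_0=18·0+1=1
…
a_2=3:  p_2=3·37+18=129,  q_2=3·2+1=7
a_3=1:  p_3=1·129+37=166,  q_3=1·7+2=9
…
a_7=8:  p_7=8·756+461=6509,  q_7=8·41+25=353
…
a_12=3:  p_12=3·34813+21039=125478,  q_12=3·1888+1141=6805
a_13=2:  p_13=2·125478+34813=285769,  q_13=2·6805+1888=15498
fundamental: x₁=285769, y₁=15498  (since 81663921361 − 340·240188004 = 1)

285769 15498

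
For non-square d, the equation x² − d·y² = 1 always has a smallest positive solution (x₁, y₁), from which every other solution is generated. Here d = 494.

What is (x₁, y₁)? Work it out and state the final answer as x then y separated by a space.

73035 3286

√494 → a₀=22, period (4,2,2,1,2,1,2,2,4,44); ℓ=10 even so k=9
i=0: a=22 ⇒ p=22, q=1
…
i=2: a=2 ⇒ p=200, q=9
i=3: a=2 ⇒ p=489, q=22
i=4: a=1 ⇒ p=689, q=31
i=5: a=2 ⇒ p=1867, q=84
i=6: a=1 ⇒ p=2556, q=115
…
i=8: a=2 ⇒ p=16514, q=743
i=9: a=4 ⇒ p=73035, q=3286
→ (73035, 3286).  Check: 73035²=5334111225, 494·3286²=5334111224, difference 1.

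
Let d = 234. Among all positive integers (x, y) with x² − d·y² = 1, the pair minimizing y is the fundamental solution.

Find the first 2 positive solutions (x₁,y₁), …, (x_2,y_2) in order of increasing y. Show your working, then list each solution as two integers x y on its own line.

5201 340
54100801 3536680

√234 → a₀=15, period (3,2,1,2,1,2,3,30); ℓ=8 even so k=7
a_0=15:  p_0=15·1+0=15,  q_0=15·0+1=1
…
a_2=2:  p_2=2·46+15=107,  q_2=2·3+1=7
…
a_4=2:  p_4=2·153+107=413,  q_4=2·10+7=27
…
a_6=2:  p_6=2·566+413=1545,  q_6=2·37+27=101
a_7=3:  p_7=3·1545+566=5201,  q_7=3·101+37=340
(x₁, y₁) = (5201, 340);  5201² − 234·340² = 1 ✓
n=2: (5201,340)∘(5201,340) = (5201·5201+234·340·340, 5201·340+340·5201) = (54100801,3536680)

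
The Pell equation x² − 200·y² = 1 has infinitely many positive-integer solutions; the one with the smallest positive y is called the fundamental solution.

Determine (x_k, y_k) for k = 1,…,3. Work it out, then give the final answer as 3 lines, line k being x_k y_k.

99 7
19601 1386
3880899 274421

√200 = [14; 7,28, …], period ℓ=2 (even) → k=1
k=0  a_k=14  p_k/q_k = 14/1
k=1  a_k=7  p_k/q_k = 99/7
(x₁, y₁) = (99, 7);  99² − 200·7² = 1 ✓
(99+7√200)^2 = 19601 + 1386√200
(99+7√200)^3 = 3880899 + 274421√200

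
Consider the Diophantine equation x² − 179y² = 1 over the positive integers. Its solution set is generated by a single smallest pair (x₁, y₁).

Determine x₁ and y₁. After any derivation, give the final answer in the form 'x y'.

4190210 313191

[13; 2,1,1,1,3,…,1,2,26] for √179; ℓ=14 ⇒ convergent index 13
i=0: a=13 ⇒ p=13, q=1
…
i=2: a=1 ⇒ p=40, q=3
i=3: a=1 ⇒ p=67, q=5
i=4: a=1 ⇒ p=107, q=8
i=5: a=3 ⇒ p=388, q=29
i=6: a=5 ⇒ p=2047, q=153
i=7: a=13 ⇒ p=26999, q=2018
i=8: a=5 ⇒ p=137042, q=10243
i=9: a=3 ⇒ p=438125, q=32747
i=10: a=1 ⇒ p=575167, q=42990
i=11: a=1 ⇒ p=1013292, q=75737
i=12: a=1 ⇒ p=1588459, q=118727
i=13: a=2 ⇒ p=4190210, q=313191
→ (4190210, 313191).  Check: 4190210²=17557859844100, 179·313191²=17557859844099, difference 1.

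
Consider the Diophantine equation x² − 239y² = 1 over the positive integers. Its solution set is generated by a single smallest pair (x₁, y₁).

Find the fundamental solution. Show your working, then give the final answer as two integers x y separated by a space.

d=239: √d = [15; 2,5,1,2,4,15,4,2,1,5,2,30] (ℓ=12, even), read p_11/q_11
i=0: a=15 ⇒ p=15, q=1
i=1: a=2 ⇒ p=31, q=2
…
i=3: a=1 ⇒ p=201, q=13
i=4: a=2 ⇒ p=572, q=37
…
i=6: a=15 ⇒ p=37907, q=2452
…
i=10: a=5 ⇒ p=2847431, q=184185
i=11: a=2 ⇒ p=6195120, q=400729
fundamental: x₁=6195120, y₁=400729  (since 38379511814400 − 239·160583731441 = 1)

6195120 400729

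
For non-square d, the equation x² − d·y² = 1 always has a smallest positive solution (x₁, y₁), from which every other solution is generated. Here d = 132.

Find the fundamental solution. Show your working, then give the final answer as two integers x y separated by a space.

[11; 2,22] for √132; ℓ=2 ⇒ convergent index 1
a_0=11:  p_0=11·1+0=11,  q_0=11·0+1=1
a_1=2:  p_1=2·11+1=23,  q_1=2·1+0=2
→ (23, 2).  Check: 23²=529, 132·2²=528, difference 1.

23 2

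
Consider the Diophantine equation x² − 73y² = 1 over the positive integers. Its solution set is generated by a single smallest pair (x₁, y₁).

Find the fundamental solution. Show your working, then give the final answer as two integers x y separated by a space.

√73 = [8; 1,1,5,5,1,1,16, …], period ℓ=7 (odd) → k=13
step 0: (8, 1)  from 8·(1,0) + (0,1)
step 1: (9, 1)  from 1·(8,1) + (1,0)
…
step 3: (94, 11)  from 5·(17,2) + (9,1)
step 4: (487, 57)  from 5·(94,11) + (17,2)
step 5: (581, 68)  from 1·(487,57) + (94,11)
…
step 7: (17669, 2068)  from 16·(1068,125) + (581,68)
step 8: (18737, 2193)  from 1·(17669,2068) + (1068,125)
…
step 10: (200767, 23498)  from 5·(36406,4261) + (18737,2193)
…
step 12: (1241008, 145249)  from 1·(1040241,121751) + (200767,23498)
step 13: (2281249, 267000)  from 1·(1241008,145249) + (1040241,121751)
→ (2281249, 267000).  Check: 2281249²=5204097000001, 73·267000²=5204097000000, difference 1.

2281249 267000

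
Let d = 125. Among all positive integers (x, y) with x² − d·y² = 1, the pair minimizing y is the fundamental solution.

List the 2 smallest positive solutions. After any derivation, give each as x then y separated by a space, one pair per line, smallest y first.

930249 83204
1730726404001 154800875592

d=125: √d = [11; 5,1,1,5,22] (ℓ=5, odd), read p_9/q_9
a_0=11:  p_0=11·1+0=11,  q_0=11·0+1=1
…
a_4=5:  p_4=5·123+67=682,  q_4=5·11+6=61
a_5=22:  p_5=22·682+123=15127,  q_5=22·61+11=1353
a_6=5:  p_6=5·15127+682=76317,  q_6=5·1353+61=6826
…
a_8=1:  p_8=1·91444+76317=167761,  q_8=1·8179+6826=15005
a_9=5:  p_9=5·167761+91444=930249,  q_9=5·15005+8179=83204
fundamental: x₁=930249, y₁=83204  (since 865363202001 − 125·6922905616 = 1)
k=2:  x_2 = 930249·930249+125·83204·83204 = 1730726404001,  y_2 = 930249·83204+83204·930249 = 154800875592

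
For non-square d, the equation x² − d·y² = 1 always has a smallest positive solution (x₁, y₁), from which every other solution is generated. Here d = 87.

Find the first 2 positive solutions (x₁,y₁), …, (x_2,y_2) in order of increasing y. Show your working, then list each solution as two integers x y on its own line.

√87 → a₀=9, period (3,18); ℓ=2 even so k=1
i=0: a=9 ⇒ p=9, q=1
i=1: a=3 ⇒ p=28, q=3
→ (28, 3).  Check: 28²=784, 87·3²=783, difference 1.
(28+3√87)^2 = 1567 + 168√87

28 3
1567 168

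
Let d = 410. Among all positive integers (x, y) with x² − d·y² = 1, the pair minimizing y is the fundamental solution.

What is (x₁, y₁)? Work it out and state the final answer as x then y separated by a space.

81 4

[20; 4,40] for √410; ℓ=2 ⇒ convergent index 1
a_0=20:  p_0=20·1+0=20,  q_0=20·0+1=1
a_1=4:  p_1=4·20+1=81,  q_1=4·1+0=4
→ (81, 4).  Check: 81²=6561, 410·4²=6560, difference 1.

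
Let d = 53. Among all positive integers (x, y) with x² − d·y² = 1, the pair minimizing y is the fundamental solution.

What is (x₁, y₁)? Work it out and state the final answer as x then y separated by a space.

[7; 3,1,1,3,14] for √53; ℓ=5 ⇒ convergent index 9
a_0=7:  p_0=7·1+0=7,  q_0=7·0+1=1
…
a_2=1:  p_2=1·22+7=29,  q_2=1·3+1=4
a_3=1:  p_3=1·29+22=51,  q_3=1·4+3=7
a_4=3:  p_4=3·51+29=182,  q_4=3·7+4=25
…
a_8=1:  p_8=1·10578+7979=18557,  q_8=1·1453+1096=2549
a_9=3:  p_9=3·18557+10578=66249,  q_9=3·2549+1453=9100
fundamental: x₁=66249, y₁=9100  (since 4388930001 − 53·82810000 = 1)

66249 9100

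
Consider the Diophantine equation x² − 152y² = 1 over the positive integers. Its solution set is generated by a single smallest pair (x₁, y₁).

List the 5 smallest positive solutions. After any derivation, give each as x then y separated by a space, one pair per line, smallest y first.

√152 → a₀=12, period (3,24); ℓ=2 even so k=1
a_0=12:  p_0=12·1+0=12,  q_0=12·0+1=1
a_1=3:  p_1=3·12+1=37,  q_1=3·1+0=3
fundamental: x₁=37, y₁=3  (since 1369 − 152·9 = 1)
n=2: (37,3)∘(37,3) = (37·37+152·3·3, 37·3+3·37) = (2737,222)
n=3: (2737,222)∘(37,3) = (37·2737+152·3·222, 37·222+3·2737) = (202501,16425)
n=4: (202501,16425)∘(37,3) = (37·202501+152·3·16425, 37·16425+3·202501) = (14982337,1215228)
n=5: (14982337,1215228)∘(37,3) = (37·14982337+152·3·1215228, 37·1215228+3·14982337) = (1108490437,89910447)

37 3
2737 222
202501 16425
14982337 1215228
1108490437 89910447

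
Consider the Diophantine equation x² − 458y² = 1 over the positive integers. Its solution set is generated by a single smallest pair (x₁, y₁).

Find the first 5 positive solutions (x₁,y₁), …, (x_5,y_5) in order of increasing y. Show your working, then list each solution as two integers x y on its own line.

22899 1070
1048728401 49003860
48029663286099 2244278779210
2199662518128033601 102783479481255720
100740143957198019572499 4707277791038270685350

[21; 2,2,42] for √458; ℓ=3 ⇒ convergent index 5
a_0=21:  p_0=21·1+0=21,  q_0=21·0+1=1
a_1=2:  p_1=2·21+1=43,  q_1=2·1+0=2
a_2=2:  p_2=2·43+21=107,  q_2=2·2+1=5
a_3=42:  p_3=42·107+43=4537,  q_3=42·5+2=212
a_4=2:  p_4=2·4537+107=9181,  q_4=2·212+5=429
a_5=2:  p_5=2·9181+4537=22899,  q_5=2·429+212=1070
→ (22899, 1070).  Check: 22899²=524364201, 458·1070²=524364200, difference 1.
(x_2, y_2) = (22899·22899 + 458·1070·1070, 22899·1070 + 1070·22899) = (1048728401, 49003860)
(x_3, y_3) = (22899·1048728401 + 458·1070·49003860, 22899·49003860 + 1070·1048728401) = (48029663286099, 2244278779210)
(x_4, y_4) = (22899·48029663286099 + 458·1070·2244278779210, 22899·2244278779210 + 1070·48029663286099) = (2199662518128033601, 102783479481255720)
(x_5, y_5) = (22899·2199662518128033601 + 458·1070·102783479481255720, 22899·102783479481255720 + 1070·2199662518128033601) = (100740143957198019572499, 4707277791038270685350)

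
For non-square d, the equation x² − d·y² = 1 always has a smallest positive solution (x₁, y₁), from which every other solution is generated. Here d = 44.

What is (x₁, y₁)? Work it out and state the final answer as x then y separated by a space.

[6; 1,1,1,2,1,1,1,12] for √44; ℓ=8 ⇒ convergent index 7
a_0=6:  p_0=6·1+0=6,  q_0=6·0+1=1
…
a_4=2:  p_4=2·20+13=53,  q_4=2·3+2=8
…
a_6=1:  p_6=1·73+53=126,  q_6=1·11+8=19
a_7=1:  p_7=1·126+73=199,  q_7=1·19+11=30
(x₁, y₁) = (199, 30);  199² − 44·30² = 1 ✓

199 30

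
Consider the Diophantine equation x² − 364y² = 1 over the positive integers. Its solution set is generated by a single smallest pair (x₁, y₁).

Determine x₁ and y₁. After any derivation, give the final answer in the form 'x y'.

4954951 259710

√364 = [19; 12,1,2,3,1,8,1,3,2,1,12,38, …], period ℓ=12 (even) → k=11
i=0: a=19 ⇒ p=19, q=1
i=1: a=12 ⇒ p=229, q=12
i=2: a=1 ⇒ p=248, q=13
…
i=5: a=1 ⇒ p=3148, q=165
i=6: a=8 ⇒ p=27607, q=1447
i=7: a=1 ⇒ p=30755, q=1612
i=8: a=3 ⇒ p=119872, q=6283
i=9: a=2 ⇒ p=270499, q=14178
i=10: a=1 ⇒ p=390371, q=20461
i=11: a=12 ⇒ p=4954951, q=259710
fundamental: x₁=4954951, y₁=259710  (since 24551539412401 − 364·67449284100 = 1)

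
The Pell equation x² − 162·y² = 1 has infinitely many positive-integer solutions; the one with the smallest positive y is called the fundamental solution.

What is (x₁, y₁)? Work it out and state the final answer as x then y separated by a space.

19601 1540

√162 → a₀=12, period (1,2,1,2,12,2,1,2,1,24); ℓ=10 even so k=9
step 0: (12, 1)  from 12·(1,0) + (0,1)
step 1: (13, 1)  from 1·(12,1) + (1,0)
step 2: (38, 3)  from 2·(13,1) + (12,1)
step 3: (51, 4)  from 1·(38,3) + (13,1)
…
step 8: (14268, 1121)  from 2·(5333,419) + (3602,283)
step 9: (19601, 1540)  from 1·(14268,1121) + (5333,419)
→ (19601, 1540).  Check: 19601²=384199201, 162·1540²=384199200, difference 1.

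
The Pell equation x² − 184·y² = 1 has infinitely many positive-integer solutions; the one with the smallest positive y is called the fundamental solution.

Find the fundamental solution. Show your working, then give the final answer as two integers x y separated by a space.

√184 → a₀=13, period (1,1,3,2,1,2,1,2,3,1,1,26); ℓ=12 even so k=11
k=0  a_k=13  p_k/q_k = 13/1
k=1  a_k=1  p_k/q_k = 14/1
k=2  a_k=1  p_k/q_k = 27/2
…
k=4  a_k=2  p_k/q_k = 217/16
…
k=6  a_k=2  p_k/q_k = 841/62
…
k=9  a_k=3  p_k/q_k = 10594/781
k=10  a_k=1  p_k/q_k = 13741/1013
k=11  a_k=1  p_k/q_k = 24335/1794
fundamental: x₁=24335, y₁=1794  (since 592192225 − 184·3218436 = 1)

24335 1794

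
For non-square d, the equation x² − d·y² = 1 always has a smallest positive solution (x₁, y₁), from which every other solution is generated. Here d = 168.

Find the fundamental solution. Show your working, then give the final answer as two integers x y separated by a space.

13 1

√168 = [12; 1,24, …], period ℓ=2 (even) → k=1
step 0: (12, 1)  from 12·(1,0) + (0,1)
step 1: (13, 1)  from 1·(12,1) + (1,0)
→ (13, 1).  Check: 13²=169, 168·1²=168, difference 1.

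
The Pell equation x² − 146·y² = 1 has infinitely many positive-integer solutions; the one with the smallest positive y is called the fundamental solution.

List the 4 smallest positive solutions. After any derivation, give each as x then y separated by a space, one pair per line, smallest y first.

145 12
42049 3480
12194065 1009188
3536236801 292661040

d=146: √d = [12; 12,24] (ℓ=2, even), read p_1/q_1
k=0  a_k=12  p_k/q_k = 12/1
k=1  a_k=12  p_k/q_k = 145/12
fundamental: x₁=145, y₁=12  (since 21025 − 146·144 = 1)
n=2: (145,12)∘(145,12) = (145·145+146·12·12, 145·12+12·145) = (42049,3480)
n=3: (42049,3480)∘(145,12) = (145·42049+146·12·3480, 145·3480+12·42049) = (12194065,1009188)
n=4: (12194065,1009188)∘(145,12) = (145·12194065+146·12·1009188, 145·1009188+12·12194065) = (3536236801,292661040)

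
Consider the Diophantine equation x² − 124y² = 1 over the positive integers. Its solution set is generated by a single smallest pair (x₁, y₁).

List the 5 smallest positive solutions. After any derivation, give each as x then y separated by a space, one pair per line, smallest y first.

d=124: √d = [11; 7,2,1,1,1,…,2,7,22] (ℓ=16, even), read p_15/q_15
k=0  a_k=11  p_k/q_k = 11/1
…
k=2  a_k=2  p_k/q_k = 167/15
…
k=4  a_k=1  p_k/q_k = 412/37
k=5  a_k=1  p_k/q_k = 657/59
k=6  a_k=3  p_k/q_k = 2383/214
k=7  a_k=1  p_k/q_k = 3040/273
k=8  a_k=4  p_k/q_k = 14543/1306
k=9  a_k=1  p_k/q_k = 17583/1579
k=10  a_k=3  p_k/q_k = 67292/6043
k=11  a_k=1  p_k/q_k = 84875/7622
…
k=13  a_k=1  p_k/q_k = 237042/21287
k=14  a_k=2  p_k/q_k = 626251/56239
k=15  a_k=7  p_k/q_k = 4620799/414960
(x₁, y₁) = (4620799, 414960);  4620799² − 124·414960² = 1 ✓
n=2: (4620799,414960)∘(4620799,414960) = (4620799·4620799+124·414960·414960, 4620799·414960+414960·4620799) = (42703566796801,3834893506080)
n=3: (42703566796801,3834893506080)∘(4620799,414960) = (4620799·42703566796801+124·414960·3834893506080, 4620799·3834893506080+414960·42703566796801) = (394649197502177907199,35440544156001500880)
n=4: (394649197502177907199,35440544156001500880)∘(4620799,414960) = (4620799·394649197502177907199+124·414960·35440544156001500880, 4620799·35440544156001500880+414960·394649197502177907199) = (3647189234337689639247667201,327527261991011323636100160)
n=5: (3647189234337689639247667201,327527261991011323636100160)∘(4620799,414960) = (4620799·3647189234337689639247667201+124·414960·327527261991011323636100160, 4620799·327527261991011323636100160+414960·3647189234337689639247667201) = (33705856733676329245494460531519999,3026875289361570825948579964954800)

4620799 414960
42703566796801 3834893506080
394649197502177907199 35440544156001500880
3647189234337689639247667201 327527261991011323636100160
33705856733676329245494460531519999 3026875289361570825948579964954800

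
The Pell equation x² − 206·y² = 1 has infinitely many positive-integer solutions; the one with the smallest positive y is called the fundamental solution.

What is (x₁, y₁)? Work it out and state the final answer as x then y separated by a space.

59535 4148

√206 = [14; 2,1,5,14,5,1,2,28, …], period ℓ=8 (even) → k=7
i=0: a=14 ⇒ p=14, q=1
i=1: a=2 ⇒ p=29, q=2
…
i=6: a=1 ⇒ p=20998, q=1463
i=7: a=2 ⇒ p=59535, q=4148
(x₁, y₁) = (59535, 4148);  59535² − 206·4148² = 1 ✓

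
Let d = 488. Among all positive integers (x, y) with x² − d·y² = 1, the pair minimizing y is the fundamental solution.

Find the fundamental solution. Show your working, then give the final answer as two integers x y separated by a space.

243 11

d=488: √d = [22; 11,44] (ℓ=2, even), read p_1/q_1
a_0=22:  p_0=22·1+0=22,  q_0=22·0+1=1
a_1=11:  p_1=11·22+1=243,  q_1=11·1+0=11
→ (243, 11).  Check: 243²=59049, 488·11²=59048, difference 1.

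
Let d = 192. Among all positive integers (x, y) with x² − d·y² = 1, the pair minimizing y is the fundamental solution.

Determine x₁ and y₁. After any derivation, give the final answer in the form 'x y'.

d=192: √d = [13; 1,5,1,26] (ℓ=4, even), read p_3/q_3
step 0: (13, 1)  from 13·(1,0) + (0,1)
…
step 2: (83, 6)  from 5·(14,1) + (13,1)
step 3: (97, 7)  from 1·(83,6) + (14,1)
(x₁, y₁) = (97, 7);  97² − 192·7² = 1 ✓

97 7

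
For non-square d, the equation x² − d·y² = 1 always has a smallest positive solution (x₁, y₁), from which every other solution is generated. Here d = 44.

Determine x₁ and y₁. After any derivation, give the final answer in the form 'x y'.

199 30

d=44: √d = [6; 1,1,1,2,1,1,1,12] (ℓ=8, even), read p_7/q_7
step 0: (6, 1)  from 6·(1,0) + (0,1)
…
step 3: (20, 3)  from 1·(13,2) + (7,1)
step 4: (53, 8)  from 2·(20,3) + (13,2)
…
step 6: (126, 19)  from 1·(73,11) + (53,8)
step 7: (199, 30)  from 1·(126,19) + (73,11)
(x₁, y₁) = (199, 30);  199² − 44·30² = 1 ✓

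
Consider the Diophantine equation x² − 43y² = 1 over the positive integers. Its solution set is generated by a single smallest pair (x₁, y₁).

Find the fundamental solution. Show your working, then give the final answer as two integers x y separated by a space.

3482 531

d=43: √d = [6; 1,1,3,1,5,1,3,1,1,12] (ℓ=10, even), read p_9/q_9
step 0: (6, 1)  from 6·(1,0) + (0,1)
step 1: (7, 1)  from 1·(6,1) + (1,0)
step 2: (13, 2)  from 1·(7,1) + (6,1)
…
step 7: (1541, 235)  from 3·(400,61) + (341,52)
step 8: (1941, 296)  from 1·(1541,235) + (400,61)
step 9: (3482, 531)  from 1·(1941,296) + (1541,235)
fundamental: x₁=3482, y₁=531  (since 12124324 − 43·281961 = 1)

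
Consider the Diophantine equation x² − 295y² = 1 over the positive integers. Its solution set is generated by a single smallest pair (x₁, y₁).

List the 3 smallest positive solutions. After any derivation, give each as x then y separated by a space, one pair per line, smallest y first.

√295 = [17; 5,1,2,3,2,6,2,3,2,1,5,34, …], period ℓ=12 (even) → k=11
step 0: (17, 1)  from 17·(1,0) + (0,1)
step 1: (86, 5)  from 5·(17,1) + (1,0)
step 2: (103, 6)  from 1·(86,5) + (17,1)
step 3: (292, 17)  from 2·(103,6) + (86,5)
…
step 7: (31208, 1817)  from 2·(14479,843) + (2250,131)
step 8: (108103, 6294)  from 3·(31208,1817) + (14479,843)
…
step 10: (355517, 20699)  from 1·(247414,14405) + (108103,6294)
step 11: (2024999, 117900)  from 5·(355517,20699) + (247414,14405)
(x₁, y₁) = (2024999, 117900);  2024999² − 295·117900² = 1 ✓
(x_2, y_2) = (2024999·2024999 + 295·117900·117900, 2024999·117900 + 117900·2024999) = (8201241900001, 477494764200)
(x_3, y_3) = (2024999·8201241900001 + 295·117900·477494764200, 2024999·477494764200 + 117900·8201241900001) = (33215013292518224999, 1933852840020353700)

2024999 117900
8201241900001 477494764200
33215013292518224999 1933852840020353700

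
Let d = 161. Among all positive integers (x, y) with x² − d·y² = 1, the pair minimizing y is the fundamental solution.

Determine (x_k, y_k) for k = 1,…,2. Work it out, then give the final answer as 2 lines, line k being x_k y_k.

11775 928
277301249 21854400

d=161: √d = [12; 1,2,4,1,2,1,4,2,1,24] (ℓ=10, even), read p_9/q_9
step 0: (12, 1)  from 12·(1,0) + (0,1)
step 1: (13, 1)  from 1·(12,1) + (1,0)
…
step 3: (165, 13)  from 4·(38,3) + (13,1)
step 4: (203, 16)  from 1·(165,13) + (38,3)
…
step 8: (8108, 639)  from 2·(3667,289) + (774,61)
step 9: (11775, 928)  from 1·(8108,639) + (3667,289)
(x₁, y₁) = (11775, 928);  11775² − 161·928² = 1 ✓
(11775+928√161)^2 = 277301249 + 21854400√161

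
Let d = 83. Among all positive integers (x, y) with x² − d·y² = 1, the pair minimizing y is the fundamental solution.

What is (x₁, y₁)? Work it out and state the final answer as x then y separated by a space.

82 9

[9; 9,18] for √83; ℓ=2 ⇒ convergent index 1
step 0: (9, 1)  from 9·(1,0) + (0,1)
step 1: (82, 9)  from 9·(9,1) + (1,0)
fundamental: x₁=82, y₁=9  (since 6724 − 83·81 = 1)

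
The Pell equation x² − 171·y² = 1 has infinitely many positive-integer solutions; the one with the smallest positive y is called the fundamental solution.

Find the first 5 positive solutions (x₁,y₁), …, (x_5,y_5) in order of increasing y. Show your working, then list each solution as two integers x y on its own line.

170 13
57799 4420
19651490 1502787
6681448801 510943160
2271672940850 173719171613

[13; 13,26] for √171; ℓ=2 ⇒ convergent index 1
step 0: (13, 1)  from 13·(1,0) + (0,1)
step 1: (170, 13)  from 13·(13,1) + (1,0)
fundamental: x₁=170, y₁=13  (since 28900 − 171·169 = 1)
k=2:  x_2 = 170·170+171·13·13 = 57799,  y_2 = 170·13+13·170 = 4420
k=3:  x_3 = 170·57799+171·13·4420 = 19651490,  y_3 = 170·4420+13·57799 = 1502787
k=4:  x_4 = 170·19651490+171·13·1502787 = 6681448801,  y_4 = 170·1502787+13·19651490 = 510943160
k=5:  x_5 = 170·6681448801+171·13·510943160 = 2271672940850,  y_5 = 170·510943160+13·6681448801 = 173719171613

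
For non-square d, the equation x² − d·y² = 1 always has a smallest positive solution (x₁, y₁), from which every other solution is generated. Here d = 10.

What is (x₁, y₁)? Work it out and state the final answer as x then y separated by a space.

√10 → a₀=3, period (6); ℓ=1 odd so k=1
step 0: (3, 1)  from 3·(1,0) + (0,1)
step 1: (19, 6)  from 6·(3,1) + (1,0)
fundamental: x₁=19, y₁=6  (since 361 − 10·36 = 1)

19 6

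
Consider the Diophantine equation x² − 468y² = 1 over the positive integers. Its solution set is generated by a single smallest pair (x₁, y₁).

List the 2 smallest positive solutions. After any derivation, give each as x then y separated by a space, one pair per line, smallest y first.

[21; 1,1,1,2,1,1,1,42] for √468; ℓ=8 ⇒ convergent index 7
a_0=21:  p_0=21·1+0=21,  q_0=21·0+1=1
…
a_6=1:  p_6=1·238+173=411,  q_6=1·11+8=19
a_7=1:  p_7=1·411+238=649,  q_7=1·19+11=30
→ (649, 30).  Check: 649²=421201, 468·30²=421200, difference 1.
k=2:  x_2 = 649·649+468·30·30 = 842401,  y_2 = 649·30+30·649 = 38940

649 30
842401 38940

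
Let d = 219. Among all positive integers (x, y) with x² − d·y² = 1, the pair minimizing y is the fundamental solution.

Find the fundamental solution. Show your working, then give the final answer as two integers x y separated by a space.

[14; 1,3,1,28] for √219; ℓ=4 ⇒ convergent index 3
step 0: (14, 1)  from 14·(1,0) + (0,1)
…
step 2: (59, 4)  from 3·(15,1) + (14,1)
step 3: (74, 5)  from 1·(59,4) + (15,1)
(x₁, y₁) = (74, 5);  74² − 219·5² = 1 ✓

74 5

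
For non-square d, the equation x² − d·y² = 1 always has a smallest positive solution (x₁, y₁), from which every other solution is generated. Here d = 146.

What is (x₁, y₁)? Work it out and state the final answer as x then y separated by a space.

√146 = [12; 12,24, …], period ℓ=2 (even) → k=1
k=0  a_k=12  p_k/q_k = 12/1
k=1  a_k=12  p_k/q_k = 145/12
fundamental: x₁=145, y₁=12  (since 21025 − 146·144 = 1)

145 12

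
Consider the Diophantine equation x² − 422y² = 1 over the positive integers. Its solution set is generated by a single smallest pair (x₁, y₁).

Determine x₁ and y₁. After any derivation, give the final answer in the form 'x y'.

7022501 341850

[20; 1,1,5,2,1,…,1,1,40] for √422; ℓ=14 ⇒ convergent index 13
step 0: (20, 1)  from 20·(1,0) + (0,1)
step 1: (21, 1)  from 1·(20,1) + (1,0)
step 2: (41, 2)  from 1·(21,1) + (20,1)
step 3: (226, 11)  from 5·(41,2) + (21,1)
step 4: (493, 24)  from 2·(226,11) + (41,2)
step 5: (719, 35)  from 1·(493,24) + (226,11)
step 6: (2650, 129)  from 3·(719,35) + (493,24)
step 7: (53719, 2615)  from 20·(2650,129) + (719,35)
step 8: (163807, 7974)  from 3·(53719,2615) + (2650,129)
step 9: (217526, 10589)  from 1·(163807,7974) + (53719,2615)
…
step 11: (3211821, 156349)  from 5·(598859,29152) + (217526,10589)
step 12: (3810680, 185501)  from 1·(3211821,156349) + (598859,29152)
step 13: (7022501, 341850)  from 1·(3810680,185501) + (3211821,156349)
(x₁, y₁) = (7022501, 341850);  7022501² − 422·341850² = 1 ✓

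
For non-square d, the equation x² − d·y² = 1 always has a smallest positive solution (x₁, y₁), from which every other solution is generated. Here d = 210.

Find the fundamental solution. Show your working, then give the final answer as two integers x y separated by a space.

29 2

√210 = [14; 2,28, …], period ℓ=2 (even) → k=1
k=0  a_k=14  p_k/q_k = 14/1
k=1  a_k=2  p_k/q_k = 29/2
fundamental: x₁=29, y₁=2  (since 841 − 210·4 = 1)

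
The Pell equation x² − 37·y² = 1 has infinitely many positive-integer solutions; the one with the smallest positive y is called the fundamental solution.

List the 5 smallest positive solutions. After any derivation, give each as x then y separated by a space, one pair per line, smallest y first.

√37 = [6; 12, …], period ℓ=1 (odd) → k=1
k=0  a_k=6  p_k/q_k = 6/1
k=1  a_k=12  p_k/q_k = 73/12
→ (73, 12).  Check: 73²=5329, 37·12²=5328, difference 1.
n=2: (73,12)∘(73,12) = (73·73+37·12·12, 73·12+12·73) = (10657,1752)
n=3: (10657,1752)∘(73,12) = (73·10657+37·12·1752, 73·1752+12·10657) = (1555849,255780)
n=4: (1555849,255780)∘(73,12) = (73·1555849+37·12·255780, 73·255780+12·1555849) = (227143297,37342128)
n=5: (227143297,37342128)∘(73,12) = (73·227143297+37·12·37342128, 73·37342128+12·227143297) = (33161365513,5451694908)

73 12
10657 1752
1555849 255780
227143297 37342128
33161365513 5451694908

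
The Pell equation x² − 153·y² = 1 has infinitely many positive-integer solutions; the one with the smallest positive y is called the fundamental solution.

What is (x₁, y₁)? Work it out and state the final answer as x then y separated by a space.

2177 176

[12; 2,1,2,2,2,1,2,24] for √153; ℓ=8 ⇒ convergent index 7
k=0  a_k=12  p_k/q_k = 12/1
…
k=2  a_k=1  p_k/q_k = 37/3
k=3  a_k=2  p_k/q_k = 99/8
k=4  a_k=2  p_k/q_k = 235/19
…
k=6  a_k=1  p_k/q_k = 804/65
k=7  a_k=2  p_k/q_k = 2177/176
(x₁, y₁) = (2177, 176);  2177² − 153·176² = 1 ✓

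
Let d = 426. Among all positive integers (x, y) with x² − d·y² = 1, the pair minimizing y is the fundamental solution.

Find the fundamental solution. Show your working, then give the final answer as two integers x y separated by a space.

88751 4300

√426 = [20; 1,1,1,3,2,6,2,3,1,1,1,40, …], period ℓ=12 (even) → k=11
a_0=20:  p_0=20·1+0=20,  q_0=20·0+1=1
a_1=1:  p_1=1·20+1=21,  q_1=1·1+0=1
…
a_3=1:  p_3=1·41+21=62,  q_3=1·2+1=3
a_4=3:  p_4=3·62+41=227,  q_4=3·3+2=11
a_5=2:  p_5=2·227+62=516,  q_5=2·11+3=25
…
a_7=2:  p_7=2·3323+516=7162,  q_7=2·161+25=347
…
a_9=1:  p_9=1·24809+7162=31971,  q_9=1·1202+347=1549
a_10=1:  p_10=1·31971+24809=56780,  q_10=1·1549+1202=2751
a_11=1:  p_11=1·56780+31971=88751,  q_11=1·2751+1549=4300
fundamental: x₁=88751, y₁=4300  (since 7876740001 − 426·18490000 = 1)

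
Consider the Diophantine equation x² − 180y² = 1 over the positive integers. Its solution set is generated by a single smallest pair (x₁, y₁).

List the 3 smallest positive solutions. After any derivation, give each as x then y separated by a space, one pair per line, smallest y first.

d=180: √d = [13; 2,2,2,26] (ℓ=4, even), read p_3/q_3
i=0: a=13 ⇒ p=13, q=1
…
i=2: a=2 ⇒ p=67, q=5
i=3: a=2 ⇒ p=161, q=12
(x₁, y₁) = (161, 12);  161² − 180·12² = 1 ✓
n=2: (161,12)∘(161,12) = (161·161+180·12·12, 161·12+12·161) = (51841,3864)
n=3: (51841,3864)∘(161,12) = (161·51841+180·12·3864, 161·3864+12·51841) = (16692641,1244196)

161 12
51841 3864
16692641 1244196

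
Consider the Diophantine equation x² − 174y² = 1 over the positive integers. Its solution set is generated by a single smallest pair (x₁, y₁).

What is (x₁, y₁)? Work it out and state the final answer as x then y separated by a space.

[13; 5,4,5,26] for √174; ℓ=4 ⇒ convergent index 3
step 0: (13, 1)  from 13·(1,0) + (0,1)
…
step 2: (277, 21)  from 4·(66,5) + (13,1)
step 3: (1451, 110)  from 5·(277,21) + (66,5)
fundamental: x₁=1451, y₁=110  (since 2105401 − 174·12100 = 1)

1451 110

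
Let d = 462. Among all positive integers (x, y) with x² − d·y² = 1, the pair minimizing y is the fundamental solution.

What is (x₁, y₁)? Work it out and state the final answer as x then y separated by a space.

d=462: √d = [21; 2,42] (ℓ=2, even), read p_1/q_1
i=0: a=21 ⇒ p=21, q=1
i=1: a=2 ⇒ p=43, q=2
→ (43, 2).  Check: 43²=1849, 462·2²=1848, difference 1.

43 2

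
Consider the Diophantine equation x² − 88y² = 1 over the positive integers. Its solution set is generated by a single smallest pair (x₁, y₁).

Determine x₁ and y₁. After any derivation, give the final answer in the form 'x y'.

197 21

d=88: √d = [9; 2,1,1,1,2,18] (ℓ=6, even), read p_5/q_5
a_0=9:  p_0=9·1+0=9,  q_0=9·0+1=1
a_1=2:  p_1=2·9+1=19,  q_1=2·1+0=2
a_2=1:  p_2=1·19+9=28,  q_2=1·2+1=3
…
a_4=1:  p_4=1·47+28=75,  q_4=1·5+3=8
a_5=2:  p_5=2·75+47=197,  q_5=2·8+5=21
→ (197, 21).  Check: 197²=38809, 88·21²=38808, difference 1.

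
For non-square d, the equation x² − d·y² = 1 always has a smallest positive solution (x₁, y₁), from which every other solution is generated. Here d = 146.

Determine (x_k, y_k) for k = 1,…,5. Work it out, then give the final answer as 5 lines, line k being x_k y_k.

145 12
42049 3480
12194065 1009188
3536236801 292661040
1025496478225 84870692412

√146 → a₀=12, period (12,24); ℓ=2 even so k=1
a_0=12:  p_0=12·1+0=12,  q_0=12·0+1=1
a_1=12:  p_1=12·12+1=145,  q_1=12·1+0=12
(x₁, y₁) = (145, 12);  145² − 146·12² = 1 ✓
k=2:  x_2 = 145·145+146·12·12 = 42049,  y_2 = 145·12+12·145 = 3480
k=3:  x_3 = 145·42049+146·12·3480 = 12194065,  y_3 = 145·3480+12·42049 = 1009188
k=4:  x_4 = 145·12194065+146·12·1009188 = 3536236801,  y_4 = 145·1009188+12·12194065 = 292661040
k=5:  x_5 = 145·3536236801+146·12·292661040 = 1025496478225,  y_5 = 145·292661040+12·3536236801 = 84870692412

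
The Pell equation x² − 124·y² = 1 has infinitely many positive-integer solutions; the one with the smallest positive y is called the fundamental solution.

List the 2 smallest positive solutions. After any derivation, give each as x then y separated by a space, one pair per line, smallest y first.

√124 = [11; 7,2,1,1,1,…,2,7,22, …], period ℓ=16 (even) → k=15
i=0: a=11 ⇒ p=11, q=1
…
i=2: a=2 ⇒ p=167, q=15
i=3: a=1 ⇒ p=245, q=22
…
i=5: a=1 ⇒ p=657, q=59
i=6: a=3 ⇒ p=2383, q=214
i=7: a=1 ⇒ p=3040, q=273
…
i=11: a=1 ⇒ p=84875, q=7622
i=12: a=1 ⇒ p=152167, q=13665
i=13: a=1 ⇒ p=237042, q=21287
i=14: a=2 ⇒ p=626251, q=56239
i=15: a=7 ⇒ p=4620799, q=414960
fundamental: x₁=4620799, y₁=414960  (since 21351783398401 − 124·172191801600 = 1)
k=2:  x_2 = 4620799·4620799+124·414960·414960 = 42703566796801,  y_2 = 4620799·414960+414960·4620799 = 3834893506080

4620799 414960
42703566796801 3834893506080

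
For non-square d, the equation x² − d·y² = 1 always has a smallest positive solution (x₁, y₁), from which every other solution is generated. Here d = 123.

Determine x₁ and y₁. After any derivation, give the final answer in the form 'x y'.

√123 = [11; 11,22, …], period ℓ=2 (even) → k=1
step 0: (11, 1)  from 11·(1,0) + (0,1)
step 1: (122, 11)  from 11·(11,1) + (1,0)
fundamental: x₁=122, y₁=11  (since 14884 − 123·121 = 1)

122 11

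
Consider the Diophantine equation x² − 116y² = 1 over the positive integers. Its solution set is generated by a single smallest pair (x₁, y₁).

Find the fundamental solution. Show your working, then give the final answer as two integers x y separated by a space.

9801 910

√116 → a₀=10, period (1,3,2,1,4,1,2,3,1,20); ℓ=10 even so k=9
i=0: a=10 ⇒ p=10, q=1
i=1: a=1 ⇒ p=11, q=1
i=2: a=3 ⇒ p=43, q=4
i=3: a=2 ⇒ p=97, q=9
i=4: a=1 ⇒ p=140, q=13
i=5: a=4 ⇒ p=657, q=61
i=6: a=1 ⇒ p=797, q=74
i=7: a=2 ⇒ p=2251, q=209
i=8: a=3 ⇒ p=7550, q=701
i=9: a=1 ⇒ p=9801, q=910
fundamental: x₁=9801, y₁=910  (since 96059601 − 116·828100 = 1)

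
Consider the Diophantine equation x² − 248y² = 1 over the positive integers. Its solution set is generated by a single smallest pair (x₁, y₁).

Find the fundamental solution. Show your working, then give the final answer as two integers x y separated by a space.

[15; 1,2,1,30] for √248; ℓ=4 ⇒ convergent index 3
step 0: (15, 1)  from 15·(1,0) + (0,1)
…
step 2: (47, 3)  from 2·(16,1) + (15,1)
step 3: (63, 4)  from 1·(47,3) + (16,1)
fundamental: x₁=63, y₁=4  (since 3969 − 248·16 = 1)

63 4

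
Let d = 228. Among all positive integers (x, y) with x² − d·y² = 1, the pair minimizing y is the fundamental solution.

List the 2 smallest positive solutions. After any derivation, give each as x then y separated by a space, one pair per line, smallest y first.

[15; 10,30] for √228; ℓ=2 ⇒ convergent index 1
step 0: (15, 1)  from 15·(1,0) + (0,1)
step 1: (151, 10)  from 10·(15,1) + (1,0)
(x₁, y₁) = (151, 10);  151² − 228·10² = 1 ✓
(151+10√228)^2 = 45601 + 3020√228

151 10
45601 3020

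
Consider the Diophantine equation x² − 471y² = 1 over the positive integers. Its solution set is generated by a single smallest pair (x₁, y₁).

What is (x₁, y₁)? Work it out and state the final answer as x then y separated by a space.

√471 → a₀=21, period (1,2,2,1,3,…,2,1,42); ℓ=14 even so k=13
k=0  a_k=21  p_k/q_k = 21/1
…
k=2  a_k=2  p_k/q_k = 65/3
k=3  a_k=2  p_k/q_k = 152/7
…
k=5  a_k=3  p_k/q_k = 803/37
k=6  a_k=4  p_k/q_k = 3429/158
k=7  a_k=14  p_k/q_k = 48809/2249
k=8  a_k=4  p_k/q_k = 198665/9154
…
k=10  a_k=1  p_k/q_k = 843469/38865
k=11  a_k=2  p_k/q_k = 2331742/107441
k=12  a_k=2  p_k/q_k = 5506953/253747
k=13  a_k=1  p_k/q_k = 7838695/361188
fundamental: x₁=7838695, y₁=361188  (since 61445139303025 − 471·130456771344 = 1)

7838695 361188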